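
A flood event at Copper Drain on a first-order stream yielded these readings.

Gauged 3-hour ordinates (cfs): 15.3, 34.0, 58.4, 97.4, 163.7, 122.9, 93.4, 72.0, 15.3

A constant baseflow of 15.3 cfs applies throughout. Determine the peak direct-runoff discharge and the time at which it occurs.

Subtracting baseflow gives direct-runoff ordinates: 0.0, 18.7, 43.1, 82.1, 148.4, 107.6, 78.1, 56.7, 0.0 cfs.
The maximum is 148.4 cfs, occurring at the reading for t = 12 h.

Q_p = 148.4 cfs at t = 12 h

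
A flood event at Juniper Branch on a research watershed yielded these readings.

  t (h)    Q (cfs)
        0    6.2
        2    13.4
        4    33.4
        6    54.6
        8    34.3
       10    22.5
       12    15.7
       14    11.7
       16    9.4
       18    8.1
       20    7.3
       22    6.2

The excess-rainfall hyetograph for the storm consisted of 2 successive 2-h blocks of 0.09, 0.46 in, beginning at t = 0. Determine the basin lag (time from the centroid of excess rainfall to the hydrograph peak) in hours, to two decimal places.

t_L ≈ 3.33 h

Centroid of excess rainfall: t_c = Σ P_i·t̄_i / ΣP_i = 2.6727 h (block centres at 1, 3 h).
Hydrograph peak occurs at t = 6 h, so basin lag t_L = 6 − 2.6727 = 3.33 h.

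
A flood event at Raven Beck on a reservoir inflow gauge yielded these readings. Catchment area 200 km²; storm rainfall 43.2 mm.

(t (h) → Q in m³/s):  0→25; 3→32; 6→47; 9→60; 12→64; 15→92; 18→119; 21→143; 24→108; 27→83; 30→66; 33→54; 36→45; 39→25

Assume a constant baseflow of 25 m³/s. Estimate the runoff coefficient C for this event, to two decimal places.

ΣQ_DR = 613.0 m³/s; V = ΣQ_DR·Δt = 6.620 × 10^6 m³.
Runoff depth d = V / A = 33.10 mm.
C = d / P = 33.10 / 43.2 = 0.77.

C ≈ 0.77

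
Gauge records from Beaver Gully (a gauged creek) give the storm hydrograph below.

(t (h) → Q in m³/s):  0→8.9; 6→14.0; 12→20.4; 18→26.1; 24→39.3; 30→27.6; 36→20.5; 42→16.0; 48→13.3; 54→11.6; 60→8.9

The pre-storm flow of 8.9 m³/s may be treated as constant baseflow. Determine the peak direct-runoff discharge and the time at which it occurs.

Subtracting baseflow gives direct-runoff ordinates: 0.0, 5.1, 11.5, 17.2, 30.4, 18.7, 11.6, 7.1, 4.4, 2.7, 0.0 m³/s.
The maximum is 30.4 m³/s, occurring at the reading for t = 24 h.

Q_p = 30.4 m³/s at t = 24 h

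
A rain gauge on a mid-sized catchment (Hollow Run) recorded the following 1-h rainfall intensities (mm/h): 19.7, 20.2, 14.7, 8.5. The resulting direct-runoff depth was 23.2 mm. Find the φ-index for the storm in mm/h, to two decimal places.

φ ≈ 10.47 mm/h

Only the 3 blocks with intensity above φ contribute runoff: 19.7, 20.2, 14.7 mm/h.
Σ(I−φ)·Δt = d  ⇒  (19.7+20.2+14.7 − 3φ)·1 = 23.2
φ = (54.60 − 23.2/1) / 3 = 10.47 mm/h.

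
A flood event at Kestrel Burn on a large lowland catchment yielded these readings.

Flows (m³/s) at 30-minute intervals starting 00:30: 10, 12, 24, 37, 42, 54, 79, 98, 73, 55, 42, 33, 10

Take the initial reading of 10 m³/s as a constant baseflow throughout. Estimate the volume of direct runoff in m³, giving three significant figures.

V ≈ 7.90 × 10^5 m³

Direct-runoff ordinates (Q − Q_b): 0.0, 2.0, 14.0, 27.0, 32.0, 44.0, 69.0, 88.0, 63.0, 45.0, 32.0, 23.0, 0.0 m³/s.
ΣQ_DR = 439.0 m³/s.
With Δt = 0.5 h = 1800 s, V = ΣQ_DR · Δt = 439.0 × 1800 = 7.90 × 10^5 m³.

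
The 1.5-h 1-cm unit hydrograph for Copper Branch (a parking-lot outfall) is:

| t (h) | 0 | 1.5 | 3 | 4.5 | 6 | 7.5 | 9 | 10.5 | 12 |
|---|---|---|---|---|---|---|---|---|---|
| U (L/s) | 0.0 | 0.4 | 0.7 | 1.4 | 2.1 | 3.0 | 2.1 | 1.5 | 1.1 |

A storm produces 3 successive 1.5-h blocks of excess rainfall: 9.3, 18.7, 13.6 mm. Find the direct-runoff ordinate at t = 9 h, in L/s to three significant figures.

By discrete convolution, Q_j = Σ (P_i / 10 mm) · U_{j−i}.
At t = 9 h (j=6): Q = (9.3/10)·2.1 + (18.7/10)·3.0 + (13.6/10)·2.1 = 10.4 L/s.

Q ≈ 10.4 L/s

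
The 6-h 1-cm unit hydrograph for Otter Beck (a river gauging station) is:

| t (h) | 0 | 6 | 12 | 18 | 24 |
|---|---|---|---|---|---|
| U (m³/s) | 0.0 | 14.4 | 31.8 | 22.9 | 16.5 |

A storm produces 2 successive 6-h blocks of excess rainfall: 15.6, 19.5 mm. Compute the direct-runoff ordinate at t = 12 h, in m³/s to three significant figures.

By discrete convolution, Q_j = Σ (P_i / 10 mm) · U_{j−i}.
At t = 12 h (j=2): Q = (15.6/10)·31.8 + (19.5/10)·14.4 = 77.7 m³/s.

Q ≈ 77.7 m³/s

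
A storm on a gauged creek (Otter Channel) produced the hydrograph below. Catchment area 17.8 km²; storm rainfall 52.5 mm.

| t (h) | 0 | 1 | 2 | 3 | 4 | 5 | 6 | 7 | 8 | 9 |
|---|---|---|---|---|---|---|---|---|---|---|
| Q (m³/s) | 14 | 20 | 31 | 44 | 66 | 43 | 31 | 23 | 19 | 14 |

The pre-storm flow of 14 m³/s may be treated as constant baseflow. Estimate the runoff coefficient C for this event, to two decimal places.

ΣQ_DR = 165.0 m³/s; V = ΣQ_DR·Δt = 5.940 × 10^5 m³.
Runoff depth d = V / A = 33.37 mm.
C = d / P = 33.37 / 52.5 = 0.64.

C ≈ 0.64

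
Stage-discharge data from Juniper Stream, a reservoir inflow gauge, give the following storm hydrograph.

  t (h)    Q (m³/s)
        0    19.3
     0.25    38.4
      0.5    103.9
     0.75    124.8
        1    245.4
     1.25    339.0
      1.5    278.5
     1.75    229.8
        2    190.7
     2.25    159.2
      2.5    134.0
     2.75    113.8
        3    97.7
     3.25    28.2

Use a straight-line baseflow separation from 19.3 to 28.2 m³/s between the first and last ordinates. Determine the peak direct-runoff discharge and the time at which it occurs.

Subtracting baseflow gives direct-runoff ordinates: 0.00, 18.42, 83.23, 103.45, 223.36, 316.28, 255.09, 205.71, 165.92, 133.74, 107.85, 86.97, 70.18, 0.00 m³/s.
The maximum is 316.28 m³/s, occurring at the reading for t = 1.25 h.

Q_p = 316.28 m³/s at t = 1.25 h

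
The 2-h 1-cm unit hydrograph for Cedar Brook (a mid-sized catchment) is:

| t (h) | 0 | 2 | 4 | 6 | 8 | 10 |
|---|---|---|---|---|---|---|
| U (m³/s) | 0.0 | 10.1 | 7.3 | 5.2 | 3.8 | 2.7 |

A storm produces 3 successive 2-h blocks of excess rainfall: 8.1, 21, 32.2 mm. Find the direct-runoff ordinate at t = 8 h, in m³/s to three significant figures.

Q ≈ 37.5 m³/s

By discrete convolution, Q_j = Σ (P_i / 10 mm) · U_{j−i}.
At t = 8 h (j=4): Q = (8.1/10)·3.8 + (21/10)·5.2 + (32.2/10)·7.3 = 37.5 m³/s.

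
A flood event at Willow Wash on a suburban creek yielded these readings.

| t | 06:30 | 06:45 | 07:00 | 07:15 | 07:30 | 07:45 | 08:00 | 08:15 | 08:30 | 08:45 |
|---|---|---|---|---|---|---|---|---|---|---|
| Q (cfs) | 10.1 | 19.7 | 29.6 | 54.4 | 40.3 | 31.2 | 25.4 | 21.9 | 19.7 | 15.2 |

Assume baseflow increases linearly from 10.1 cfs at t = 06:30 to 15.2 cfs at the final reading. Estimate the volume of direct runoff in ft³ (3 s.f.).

V ≈ 1.27 × 10^5 ft³

Direct-runoff ordinates (Q − Q_b): 0.00, 9.03, 18.37, 42.60, 27.93, 18.27, 11.90, 7.83, 5.07, 0.00 cfs.
ΣQ_DR = 141.0 cfs.
With Δt = 0.25 h = 900 s, V = ΣQ_DR · Δt = 141.0 × 900 = 1.27 × 10^5 ft³.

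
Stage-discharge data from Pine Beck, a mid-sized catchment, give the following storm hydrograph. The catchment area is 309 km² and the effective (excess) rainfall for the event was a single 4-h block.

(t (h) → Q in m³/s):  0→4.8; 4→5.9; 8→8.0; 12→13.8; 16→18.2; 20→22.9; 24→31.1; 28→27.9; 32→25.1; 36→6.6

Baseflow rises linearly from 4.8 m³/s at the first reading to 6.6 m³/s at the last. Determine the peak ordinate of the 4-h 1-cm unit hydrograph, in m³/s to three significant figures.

Direct runoff: 0.00, 0.90, 2.80, 8.40, 12.60, 17.10, 25.10, 21.70, 18.70, 0.00 m³/s; ΣQ_DR = 107.3 m³/s, peak = 25.10 m³/s.
Runoff depth d = ΣQ_DR·Δt / A = 107.3 × 14400 / (309 km²) = 5.000 mm.
The 1-cm UH is the DRH scaled by (10 mm)/d, so U_p = 25.10 × 10/5.000 = 50.2 m³/s.

U_p ≈ 50.2 m³/s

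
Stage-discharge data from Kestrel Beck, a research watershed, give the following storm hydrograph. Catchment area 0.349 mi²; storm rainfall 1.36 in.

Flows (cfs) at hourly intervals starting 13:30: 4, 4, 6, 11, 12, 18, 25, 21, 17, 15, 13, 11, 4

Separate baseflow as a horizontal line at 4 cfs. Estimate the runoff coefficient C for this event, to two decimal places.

ΣQ_DR = 109.0 cfs; V = ΣQ_DR·Δt = 3.924 × 10^5 ft³.
Runoff depth d = V / A = 0.4840 in.
C = d / P = 0.4840 / 1.36 = 0.36.

C ≈ 0.36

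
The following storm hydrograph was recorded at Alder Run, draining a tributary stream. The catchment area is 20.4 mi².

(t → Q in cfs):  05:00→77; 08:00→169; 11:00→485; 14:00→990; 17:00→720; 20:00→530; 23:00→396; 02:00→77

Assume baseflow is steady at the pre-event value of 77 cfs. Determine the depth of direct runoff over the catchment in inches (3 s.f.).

d ≈ 0.644 in

Direct runoff: 0.0, 92.0, 408.0, 913.0, 643.0, 453.0, 319.0, 0.0 cfs; ΣQ_DR = 2828 cfs.
V = ΣQ_DR · Δt = 2828 × 10800 s = 3.054 × 10^7 ft³.
Over A = 20.4 mi², depth = V / A = 0.644 in.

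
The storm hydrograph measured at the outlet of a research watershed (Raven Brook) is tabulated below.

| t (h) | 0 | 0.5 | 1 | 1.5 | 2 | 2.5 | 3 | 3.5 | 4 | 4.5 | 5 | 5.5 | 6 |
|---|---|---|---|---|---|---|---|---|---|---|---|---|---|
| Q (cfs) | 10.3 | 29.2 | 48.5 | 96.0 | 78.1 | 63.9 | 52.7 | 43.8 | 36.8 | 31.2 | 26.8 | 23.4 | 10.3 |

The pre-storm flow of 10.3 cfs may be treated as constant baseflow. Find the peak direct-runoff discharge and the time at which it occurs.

Subtracting baseflow gives direct-runoff ordinates: 0.0, 18.9, 38.2, 85.7, 67.8, 53.6, 42.4, 33.5, 26.5, 20.9, 16.5, 13.1, 0.0 cfs.
The maximum is 85.7 cfs, occurring at the reading for t = 1.5 h.

Q_p = 85.7 cfs at t = 1.5 h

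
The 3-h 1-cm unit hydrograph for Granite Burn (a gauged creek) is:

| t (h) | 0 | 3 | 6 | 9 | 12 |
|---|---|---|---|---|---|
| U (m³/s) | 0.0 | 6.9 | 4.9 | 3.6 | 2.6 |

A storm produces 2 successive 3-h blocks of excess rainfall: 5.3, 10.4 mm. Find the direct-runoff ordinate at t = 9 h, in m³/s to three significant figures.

Q ≈ 7.00 m³/s

By discrete convolution, Q_j = Σ (P_i / 10 mm) · U_{j−i}.
At t = 9 h (j=3): Q = (5.3/10)·3.6 + (10.4/10)·4.9 = 7.00 m³/s.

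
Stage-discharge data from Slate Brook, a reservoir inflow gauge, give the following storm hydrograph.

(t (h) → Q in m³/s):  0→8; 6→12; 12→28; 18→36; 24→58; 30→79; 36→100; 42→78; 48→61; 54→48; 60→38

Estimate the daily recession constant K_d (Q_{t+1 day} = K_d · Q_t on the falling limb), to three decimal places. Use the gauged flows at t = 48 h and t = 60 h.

Between t = 48 h and t = 60 h the flow falls from 61 to 38 m³/s over 2×6 h = 12 h.
Per-interval ratio K = (38/61)^(1/2) = 0.7893; K_d = K^(24/6) = 0.388.

K_d ≈ 0.388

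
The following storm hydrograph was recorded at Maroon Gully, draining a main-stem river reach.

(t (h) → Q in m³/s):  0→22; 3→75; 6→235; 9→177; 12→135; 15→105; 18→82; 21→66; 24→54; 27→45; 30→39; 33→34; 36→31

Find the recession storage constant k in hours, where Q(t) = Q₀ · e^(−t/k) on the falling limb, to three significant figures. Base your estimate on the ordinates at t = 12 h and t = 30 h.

k ≈ 14.5 h

On the falling limb, Q drops from 135 to 39 m³/s between t = 12 h and t = 30 h (Δt = 18 h).
k = −Δt / ln(Q₂/Q₁) = −18 / ln(39/135) = 14.5 h.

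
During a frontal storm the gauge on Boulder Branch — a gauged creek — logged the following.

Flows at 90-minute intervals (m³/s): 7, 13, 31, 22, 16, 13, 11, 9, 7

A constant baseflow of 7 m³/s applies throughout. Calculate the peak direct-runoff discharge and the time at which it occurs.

Q_p = 24.0 m³/s at t = 3 h

Subtracting baseflow gives direct-runoff ordinates: 0.0, 6.0, 24.0, 15.0, 9.0, 6.0, 4.0, 2.0, 0.0 m³/s.
The maximum is 24.0 m³/s, occurring at the reading for t = 3 h.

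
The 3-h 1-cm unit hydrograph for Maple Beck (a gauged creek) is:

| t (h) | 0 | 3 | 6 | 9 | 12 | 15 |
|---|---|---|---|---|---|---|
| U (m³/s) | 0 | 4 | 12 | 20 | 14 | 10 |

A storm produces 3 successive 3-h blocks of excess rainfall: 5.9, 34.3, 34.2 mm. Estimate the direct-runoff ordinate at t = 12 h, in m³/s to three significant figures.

Q ≈ 118 m³/s

By discrete convolution, Q_j = Σ (P_i / 10 mm) · U_{j−i}.
At t = 12 h (j=4): Q = (5.9/10)·14 + (34.3/10)·20 + (34.2/10)·12 = 118 m³/s.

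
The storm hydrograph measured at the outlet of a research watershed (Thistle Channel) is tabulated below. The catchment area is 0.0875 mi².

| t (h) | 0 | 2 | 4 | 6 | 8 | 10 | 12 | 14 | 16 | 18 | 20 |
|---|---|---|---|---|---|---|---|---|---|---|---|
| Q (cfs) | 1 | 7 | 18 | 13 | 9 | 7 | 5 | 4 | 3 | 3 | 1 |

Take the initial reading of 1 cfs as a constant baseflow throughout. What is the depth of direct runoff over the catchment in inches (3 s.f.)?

Direct runoff: 0.0, 6.0, 17.0, 12.0, 8.0, 6.0, 4.0, 3.0, 2.0, 2.0, 0.0 cfs; ΣQ_DR = 60.00 cfs.
V = ΣQ_DR · Δt = 60.00 × 7200 s = 4.320 × 10^5 ft³.
Over A = 0.0875 mi², depth = V / A = 2.13 in.

d ≈ 2.13 in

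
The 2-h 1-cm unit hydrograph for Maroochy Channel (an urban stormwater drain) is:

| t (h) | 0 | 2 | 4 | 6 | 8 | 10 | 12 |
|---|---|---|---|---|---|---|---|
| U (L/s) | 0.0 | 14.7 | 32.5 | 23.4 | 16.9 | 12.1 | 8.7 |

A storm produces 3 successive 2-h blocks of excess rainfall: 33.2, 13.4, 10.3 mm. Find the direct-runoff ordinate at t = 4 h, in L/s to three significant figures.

Q ≈ 128 L/s

By discrete convolution, Q_j = Σ (P_i / 10 mm) · U_{j−i}.
At t = 4 h (j=2): Q = (33.2/10)·32.5 + (13.4/10)·14.7 + (10.3/10)·0.0 = 128 L/s.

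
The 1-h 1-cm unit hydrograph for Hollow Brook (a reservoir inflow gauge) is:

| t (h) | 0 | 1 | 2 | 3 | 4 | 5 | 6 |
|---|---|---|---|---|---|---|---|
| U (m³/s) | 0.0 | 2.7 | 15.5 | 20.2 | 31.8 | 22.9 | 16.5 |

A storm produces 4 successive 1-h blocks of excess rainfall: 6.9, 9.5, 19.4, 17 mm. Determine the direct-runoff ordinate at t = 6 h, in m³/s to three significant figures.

By discrete convolution, Q_j = Σ (P_i / 10 mm) · U_{j−i}.
At t = 6 h (j=6): Q = (6.9/10)·16.5 + (9.5/10)·22.9 + (19.4/10)·31.8 + (17/10)·20.2 = 129 m³/s.

Q ≈ 129 m³/s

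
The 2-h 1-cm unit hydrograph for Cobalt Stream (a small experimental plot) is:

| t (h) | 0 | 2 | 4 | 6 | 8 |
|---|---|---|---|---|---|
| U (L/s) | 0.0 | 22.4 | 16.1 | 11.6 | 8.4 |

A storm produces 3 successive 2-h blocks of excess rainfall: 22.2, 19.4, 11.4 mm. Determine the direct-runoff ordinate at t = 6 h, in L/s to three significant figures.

By discrete convolution, Q_j = Σ (P_i / 10 mm) · U_{j−i}.
At t = 6 h (j=3): Q = (22.2/10)·11.6 + (19.4/10)·16.1 + (11.4/10)·22.4 = 82.5 L/s.

Q ≈ 82.5 L/s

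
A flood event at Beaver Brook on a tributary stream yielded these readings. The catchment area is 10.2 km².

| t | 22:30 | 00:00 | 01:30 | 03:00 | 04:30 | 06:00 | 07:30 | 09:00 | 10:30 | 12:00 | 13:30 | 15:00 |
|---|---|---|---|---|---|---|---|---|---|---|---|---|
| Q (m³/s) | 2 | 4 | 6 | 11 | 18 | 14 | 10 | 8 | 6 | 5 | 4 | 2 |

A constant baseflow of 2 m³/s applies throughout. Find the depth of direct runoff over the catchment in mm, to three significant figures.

Direct runoff: 0.0, 2.0, 4.0, 9.0, 16.0, 12.0, 8.0, 6.0, 4.0, 3.0, 2.0, 0.0 m³/s; ΣQ_DR = 66.00 m³/s.
V = ΣQ_DR · Δt = 66.00 × 5400 s = 3.564 × 10^5 m³.
Over A = 10.2 km², depth = V / A = 34.9 mm.

d ≈ 34.9 mm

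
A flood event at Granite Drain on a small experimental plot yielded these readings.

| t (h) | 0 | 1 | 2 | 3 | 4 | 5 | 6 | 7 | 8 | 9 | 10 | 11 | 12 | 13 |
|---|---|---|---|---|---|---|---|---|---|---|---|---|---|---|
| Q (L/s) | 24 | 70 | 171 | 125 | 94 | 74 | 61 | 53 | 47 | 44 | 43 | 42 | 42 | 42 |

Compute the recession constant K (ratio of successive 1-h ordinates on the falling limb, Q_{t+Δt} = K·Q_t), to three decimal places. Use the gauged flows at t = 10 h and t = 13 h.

K ≈ 0.992

Using the recession-limb readings at t = 10 h and t = 13 h: Q falls from 43 to 42 L/s over 3 intervals.
K = (Q₂/Q₁)^(1/3) = (42/43)^(1/3) = 0.992.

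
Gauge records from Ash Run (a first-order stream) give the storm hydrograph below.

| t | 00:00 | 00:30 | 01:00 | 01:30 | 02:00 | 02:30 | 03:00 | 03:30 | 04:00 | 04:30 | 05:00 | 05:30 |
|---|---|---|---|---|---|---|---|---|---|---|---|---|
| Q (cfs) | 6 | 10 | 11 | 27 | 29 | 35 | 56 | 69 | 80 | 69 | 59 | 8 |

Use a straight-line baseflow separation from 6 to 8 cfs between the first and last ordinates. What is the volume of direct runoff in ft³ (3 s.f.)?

V ≈ 6.75 × 10^5 ft³

Direct-runoff ordinates (Q − Q_b): 0.00, 3.82, 4.64, 20.45, 22.27, 28.09, 48.91, 61.73, 72.55, 61.36, 51.18, 0.00 cfs.
ΣQ_DR = 375.0 cfs.
With Δt = 0.5 h = 1800 s, V = ΣQ_DR · Δt = 375.0 × 1800 = 6.75 × 10^5 ft³.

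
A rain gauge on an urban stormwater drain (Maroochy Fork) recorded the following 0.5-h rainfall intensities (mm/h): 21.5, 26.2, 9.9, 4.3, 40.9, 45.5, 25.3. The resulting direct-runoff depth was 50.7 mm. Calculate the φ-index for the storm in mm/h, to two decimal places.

Only the 5 blocks with intensity above φ contribute runoff: 21.5, 26.2, 40.9, 45.5, 25.3 mm/h.
Σ(I−φ)·Δt = d  ⇒  (21.5+26.2+40.9+45.5+25.3 − 5φ)·0.5 = 50.7
φ = (159.4 − 50.7/0.5) / 5 = 11.60 mm/h.

φ ≈ 11.60 mm/h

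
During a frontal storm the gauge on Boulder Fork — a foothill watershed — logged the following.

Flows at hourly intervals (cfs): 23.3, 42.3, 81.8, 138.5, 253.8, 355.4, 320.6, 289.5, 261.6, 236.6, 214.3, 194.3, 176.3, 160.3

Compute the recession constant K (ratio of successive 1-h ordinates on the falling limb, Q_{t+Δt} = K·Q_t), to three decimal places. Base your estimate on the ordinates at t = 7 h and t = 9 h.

K ≈ 0.904

Using the recession-limb readings at t = 7 h and t = 9 h: Q falls from 289.5 to 236.6 cfs over 2 intervals.
K = (Q₂/Q₁)^(1/2) = (236.6/289.5)^(1/2) = 0.904.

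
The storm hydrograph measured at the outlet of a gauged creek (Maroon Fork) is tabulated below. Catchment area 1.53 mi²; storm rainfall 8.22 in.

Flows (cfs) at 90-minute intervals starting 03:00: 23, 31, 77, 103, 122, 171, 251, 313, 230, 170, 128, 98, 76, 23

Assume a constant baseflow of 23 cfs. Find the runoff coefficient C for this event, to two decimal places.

C ≈ 0.28

ΣQ_DR = 1494 cfs; V = ΣQ_DR·Δt = 8.068 × 10^6 ft³.
Runoff depth d = V / A = 2.270 in.
C = d / P = 2.270 / 8.22 = 0.28.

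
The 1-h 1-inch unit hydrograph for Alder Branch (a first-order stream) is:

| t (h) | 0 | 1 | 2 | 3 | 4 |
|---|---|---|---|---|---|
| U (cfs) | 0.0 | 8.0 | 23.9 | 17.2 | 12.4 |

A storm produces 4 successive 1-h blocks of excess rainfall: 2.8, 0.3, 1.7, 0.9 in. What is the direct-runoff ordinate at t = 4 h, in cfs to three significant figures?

By discrete convolution, Q_j = Σ (P_i / 1 in) · U_{j−i}.
At t = 4 h (j=4): Q = (2.8/1)·12.4 + (0.3/1)·17.2 + (1.7/1)·23.9 + (0.9/1)·8.0 = 87.7 cfs.

Q ≈ 87.7 cfs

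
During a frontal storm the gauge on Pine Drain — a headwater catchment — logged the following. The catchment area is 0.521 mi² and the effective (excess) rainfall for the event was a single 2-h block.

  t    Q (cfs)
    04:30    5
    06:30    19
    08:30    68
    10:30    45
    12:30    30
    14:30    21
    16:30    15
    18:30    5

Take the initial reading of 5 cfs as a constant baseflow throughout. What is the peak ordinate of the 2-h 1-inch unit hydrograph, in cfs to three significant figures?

Direct runoff: 0.0, 14.0, 63.0, 40.0, 25.0, 16.0, 10.0, 0.0 cfs; ΣQ_DR = 168.0 cfs, peak = 63.0 cfs.
Runoff depth d = ΣQ_DR·Δt / A = 168.0 × 7200 / (0.521 mi²) = 0.9993 in.
The 1-inch UH is the DRH scaled by (1 in)/d, so U_p = 63.0 × 1/0.9993 = 63.0 cfs.

U_p ≈ 63.0 cfs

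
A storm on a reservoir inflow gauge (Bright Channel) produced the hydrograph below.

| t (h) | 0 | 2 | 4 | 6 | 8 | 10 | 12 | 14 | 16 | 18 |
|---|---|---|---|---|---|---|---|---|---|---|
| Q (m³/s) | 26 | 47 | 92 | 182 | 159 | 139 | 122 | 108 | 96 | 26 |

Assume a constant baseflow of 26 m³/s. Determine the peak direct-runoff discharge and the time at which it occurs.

Subtracting baseflow gives direct-runoff ordinates: 0.0, 21.0, 66.0, 156.0, 133.0, 113.0, 96.0, 82.0, 70.0, 0.0 m³/s.
The maximum is 156.0 m³/s, occurring at the reading for t = 6 h.

Q_p = 156.0 m³/s at t = 6 h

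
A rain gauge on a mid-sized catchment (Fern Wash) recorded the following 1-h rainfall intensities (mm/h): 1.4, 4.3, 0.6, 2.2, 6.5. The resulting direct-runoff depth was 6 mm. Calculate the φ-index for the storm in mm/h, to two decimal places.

Only the 2 blocks with intensity above φ contribute runoff: 4.3, 6.5 mm/h.
Σ(I−φ)·Δt = d  ⇒  (4.3+6.5 − 2φ)·1 = 6
φ = (10.80 − 6/1) / 2 = 2.40 mm/h.

φ ≈ 2.40 mm/h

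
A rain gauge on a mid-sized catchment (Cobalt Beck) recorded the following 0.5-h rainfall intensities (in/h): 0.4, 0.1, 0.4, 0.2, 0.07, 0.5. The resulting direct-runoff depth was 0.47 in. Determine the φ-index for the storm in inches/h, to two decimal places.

φ ≈ 0.14 in/h

Only the 4 blocks with intensity above φ contribute runoff: 0.4, 0.4, 0.2, 0.5 in/h.
Σ(I−φ)·Δt = d  ⇒  (0.4+0.4+0.2+0.5 − 4φ)·0.5 = 0.47
φ = (1.500 − 0.47/0.5) / 4 = 0.14 in/h.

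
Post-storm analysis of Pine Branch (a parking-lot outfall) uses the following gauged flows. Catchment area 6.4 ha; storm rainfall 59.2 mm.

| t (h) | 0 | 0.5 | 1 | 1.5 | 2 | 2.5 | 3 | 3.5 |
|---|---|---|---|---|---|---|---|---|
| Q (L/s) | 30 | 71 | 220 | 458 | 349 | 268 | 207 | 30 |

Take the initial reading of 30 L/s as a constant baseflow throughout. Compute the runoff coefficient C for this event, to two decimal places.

C ≈ 0.66

ΣQ_DR = 1393 L/s; V = ΣQ_DR·Δt = 2.507 × 10^6 L.
Runoff depth d = V / A = 39.18 mm.
C = d / P = 39.18 / 59.2 = 0.66.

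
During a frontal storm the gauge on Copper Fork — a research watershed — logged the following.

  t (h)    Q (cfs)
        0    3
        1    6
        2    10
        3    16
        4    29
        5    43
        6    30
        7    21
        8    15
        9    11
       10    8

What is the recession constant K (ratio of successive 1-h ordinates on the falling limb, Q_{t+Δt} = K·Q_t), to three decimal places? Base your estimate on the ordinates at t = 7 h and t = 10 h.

Using the recession-limb readings at t = 7 h and t = 10 h: Q falls from 21 to 8 cfs over 3 intervals.
K = (Q₂/Q₁)^(1/3) = (8/21)^(1/3) = 0.725.

K ≈ 0.725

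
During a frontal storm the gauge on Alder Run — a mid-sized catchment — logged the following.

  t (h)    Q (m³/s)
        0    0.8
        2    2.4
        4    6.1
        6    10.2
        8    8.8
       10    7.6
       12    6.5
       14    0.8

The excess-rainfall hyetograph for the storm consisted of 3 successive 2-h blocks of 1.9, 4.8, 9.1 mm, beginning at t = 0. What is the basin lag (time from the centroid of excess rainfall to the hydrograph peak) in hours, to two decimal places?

t_L ≈ 2.09 h

Centroid of excess rainfall: t_c = Σ P_i·t̄_i / ΣP_i = 3.9114 h (block centres at 1, 3, 5 h).
Hydrograph peak occurs at t = 6 h, so basin lag t_L = 6 − 3.9114 = 2.09 h.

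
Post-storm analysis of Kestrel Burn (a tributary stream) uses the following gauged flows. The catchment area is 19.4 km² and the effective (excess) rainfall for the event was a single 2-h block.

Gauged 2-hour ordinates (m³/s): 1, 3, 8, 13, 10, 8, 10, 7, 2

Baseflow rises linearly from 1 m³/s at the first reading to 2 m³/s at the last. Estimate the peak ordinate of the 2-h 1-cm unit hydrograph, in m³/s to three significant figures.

U_p ≈ 6.46 m³/s

Direct runoff: 0.00, 1.88, 6.75, 11.62, 8.50, 6.38, 8.25, 5.12, 0.00 m³/s; ΣQ_DR = 48.50 m³/s, peak = 11.62 m³/s.
Runoff depth d = ΣQ_DR·Δt / A = 48.50 × 7200 / (19.4 km²) = 18.00 mm.
The 1-cm UH is the DRH scaled by (10 mm)/d, so U_p = 11.62 × 10/18.00 = 6.46 m³/s.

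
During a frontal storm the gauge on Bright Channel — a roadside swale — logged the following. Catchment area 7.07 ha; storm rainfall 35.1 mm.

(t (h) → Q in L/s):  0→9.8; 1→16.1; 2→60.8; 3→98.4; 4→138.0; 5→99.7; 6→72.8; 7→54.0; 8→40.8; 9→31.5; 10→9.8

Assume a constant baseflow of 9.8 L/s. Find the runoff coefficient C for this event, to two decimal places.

C ≈ 0.76

ΣQ_DR = 523.9 L/s; V = ΣQ_DR·Δt = 1.886 × 10^6 L.
Runoff depth d = V / A = 26.68 mm.
C = d / P = 26.68 / 35.1 = 0.76.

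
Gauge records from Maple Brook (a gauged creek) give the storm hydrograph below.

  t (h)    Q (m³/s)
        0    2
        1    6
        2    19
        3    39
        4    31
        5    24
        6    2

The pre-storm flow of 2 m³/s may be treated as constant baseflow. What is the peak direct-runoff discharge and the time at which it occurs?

Subtracting baseflow gives direct-runoff ordinates: 0.0, 4.0, 17.0, 37.0, 29.0, 22.0, 0.0 m³/s.
The maximum is 37.0 m³/s, occurring at the reading for t = 3 h.

Q_p = 37.0 m³/s at t = 3 h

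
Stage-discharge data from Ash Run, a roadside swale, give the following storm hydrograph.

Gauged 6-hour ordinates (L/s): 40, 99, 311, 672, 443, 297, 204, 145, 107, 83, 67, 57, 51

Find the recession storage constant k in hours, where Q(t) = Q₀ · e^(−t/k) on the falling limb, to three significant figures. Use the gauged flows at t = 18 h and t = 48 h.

k ≈ 16.3 h

On the falling limb, Q drops from 672 to 107 L/s between t = 18 h and t = 48 h (Δt = 30 h).
k = −Δt / ln(Q₂/Q₁) = −30 / ln(107/672) = 16.3 h.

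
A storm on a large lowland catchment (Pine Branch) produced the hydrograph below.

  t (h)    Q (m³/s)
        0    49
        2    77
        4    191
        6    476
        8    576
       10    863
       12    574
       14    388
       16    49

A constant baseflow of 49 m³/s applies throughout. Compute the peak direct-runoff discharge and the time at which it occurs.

Q_p = 814.0 m³/s at t = 10 h

Subtracting baseflow gives direct-runoff ordinates: 0.0, 28.0, 142.0, 427.0, 527.0, 814.0, 525.0, 339.0, 0.0 m³/s.
The maximum is 814.0 m³/s, occurring at the reading for t = 10 h.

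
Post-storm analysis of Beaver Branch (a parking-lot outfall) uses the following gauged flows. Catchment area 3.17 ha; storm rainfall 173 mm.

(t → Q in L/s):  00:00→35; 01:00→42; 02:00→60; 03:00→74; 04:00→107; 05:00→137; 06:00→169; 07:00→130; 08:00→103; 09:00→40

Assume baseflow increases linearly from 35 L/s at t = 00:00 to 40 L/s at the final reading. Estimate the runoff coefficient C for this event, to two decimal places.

ΣQ_DR = 522.0 L/s; V = ΣQ_DR·Δt = 1.879 × 10^6 L.
Runoff depth d = V / A = 59.28 mm.
C = d / P = 59.28 / 173 = 0.34.

C ≈ 0.34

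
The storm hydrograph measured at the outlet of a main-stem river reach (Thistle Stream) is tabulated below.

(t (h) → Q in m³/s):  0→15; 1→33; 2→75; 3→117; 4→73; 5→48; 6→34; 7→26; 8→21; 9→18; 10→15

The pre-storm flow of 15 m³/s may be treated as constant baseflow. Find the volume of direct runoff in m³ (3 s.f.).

V ≈ 1.12 × 10^6 m³

Direct-runoff ordinates (Q − Q_b): 0.0, 18.0, 60.0, 102.0, 58.0, 33.0, 19.0, 11.0, 6.0, 3.0, 0.0 m³/s.
ΣQ_DR = 310.0 m³/s.
With Δt = 1 h = 3600 s, V = ΣQ_DR · Δt = 310.0 × 3600 = 1.12 × 10^6 m³.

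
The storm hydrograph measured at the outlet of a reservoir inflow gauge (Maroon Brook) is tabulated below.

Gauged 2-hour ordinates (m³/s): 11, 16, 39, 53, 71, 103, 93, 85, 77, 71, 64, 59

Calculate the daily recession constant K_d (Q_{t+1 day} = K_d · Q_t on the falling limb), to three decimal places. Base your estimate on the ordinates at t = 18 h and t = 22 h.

Between t = 18 h and t = 22 h the flow falls from 71 to 59 m³/s over 2×2 h = 4 h.
Per-interval ratio K = (59/71)^(1/2) = 0.9116; K_d = K^(24/2) = 0.329.

K_d ≈ 0.329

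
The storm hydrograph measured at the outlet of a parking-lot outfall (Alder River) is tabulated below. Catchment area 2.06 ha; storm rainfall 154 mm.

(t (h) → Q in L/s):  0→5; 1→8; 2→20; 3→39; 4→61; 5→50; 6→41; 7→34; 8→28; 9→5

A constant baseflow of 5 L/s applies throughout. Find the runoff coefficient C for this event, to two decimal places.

C ≈ 0.27

ΣQ_DR = 241.0 L/s; V = ΣQ_DR·Δt = 8.676 × 10^5 L.
Runoff depth d = V / A = 42.12 mm.
C = d / P = 42.12 / 154 = 0.27.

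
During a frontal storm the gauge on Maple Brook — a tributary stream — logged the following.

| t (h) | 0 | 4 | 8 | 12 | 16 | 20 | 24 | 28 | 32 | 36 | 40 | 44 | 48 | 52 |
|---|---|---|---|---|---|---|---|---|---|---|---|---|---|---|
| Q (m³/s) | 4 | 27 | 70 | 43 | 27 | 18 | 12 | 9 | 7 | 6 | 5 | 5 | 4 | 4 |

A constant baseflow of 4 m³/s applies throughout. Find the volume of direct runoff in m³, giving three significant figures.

Direct-runoff ordinates (Q − Q_b): 0.0, 23.0, 66.0, 39.0, 23.0, 14.0, 8.0, 5.0, 3.0, 2.0, 1.0, 1.0, 0.0, 0.0 m³/s.
ΣQ_DR = 185.0 m³/s.
With Δt = 4 h = 14400 s, V = ΣQ_DR · Δt = 185.0 × 14400 = 2.66 × 10^6 m³.

V ≈ 2.66 × 10^6 m³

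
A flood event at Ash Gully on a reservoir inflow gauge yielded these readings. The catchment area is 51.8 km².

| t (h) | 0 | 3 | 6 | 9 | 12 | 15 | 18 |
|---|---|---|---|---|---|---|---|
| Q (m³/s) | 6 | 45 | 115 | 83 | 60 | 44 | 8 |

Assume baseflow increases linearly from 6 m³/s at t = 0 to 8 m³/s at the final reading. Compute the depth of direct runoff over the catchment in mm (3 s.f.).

Direct runoff: 0.00, 38.67, 108.33, 76.00, 52.67, 36.33, 0.00 m³/s; ΣQ_DR = 312.0 m³/s.
V = ΣQ_DR · Δt = 312.0 × 10800 s = 3.370 × 10^6 m³.
Over A = 51.8 km², depth = V / A = 65.1 mm.

d ≈ 65.1 mm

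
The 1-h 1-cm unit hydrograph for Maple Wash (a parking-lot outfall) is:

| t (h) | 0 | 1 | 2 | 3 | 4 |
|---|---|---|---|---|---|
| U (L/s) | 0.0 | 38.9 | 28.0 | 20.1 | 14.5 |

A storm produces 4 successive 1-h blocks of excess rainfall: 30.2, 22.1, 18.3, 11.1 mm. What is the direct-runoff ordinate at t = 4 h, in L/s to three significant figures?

Q ≈ 183 L/s

By discrete convolution, Q_j = Σ (P_i / 10 mm) · U_{j−i}.
At t = 4 h (j=4): Q = (30.2/10)·14.5 + (22.1/10)·20.1 + (18.3/10)·28.0 + (11.1/10)·38.9 = 183 L/s.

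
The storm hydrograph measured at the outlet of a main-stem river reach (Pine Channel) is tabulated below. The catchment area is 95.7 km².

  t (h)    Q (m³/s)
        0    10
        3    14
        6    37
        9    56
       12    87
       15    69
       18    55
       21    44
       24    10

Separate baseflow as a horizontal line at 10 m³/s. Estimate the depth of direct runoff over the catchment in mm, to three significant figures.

d ≈ 33.0 mm

Direct runoff: 0.0, 4.0, 27.0, 46.0, 77.0, 59.0, 45.0, 34.0, 0.0 m³/s; ΣQ_DR = 292.0 m³/s.
V = ΣQ_DR · Δt = 292.0 × 10800 s = 3.154 × 10^6 m³.
Over A = 95.7 km², depth = V / A = 33.0 mm.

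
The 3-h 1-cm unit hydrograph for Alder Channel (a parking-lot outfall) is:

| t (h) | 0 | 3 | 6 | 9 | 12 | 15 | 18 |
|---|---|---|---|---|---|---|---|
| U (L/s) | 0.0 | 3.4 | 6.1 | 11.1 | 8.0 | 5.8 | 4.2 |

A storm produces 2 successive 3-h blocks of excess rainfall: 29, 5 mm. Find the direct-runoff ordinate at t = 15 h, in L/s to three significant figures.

Q ≈ 20.8 L/s

By discrete convolution, Q_j = Σ (P_i / 10 mm) · U_{j−i}.
At t = 15 h (j=5): Q = (29/10)·5.8 + (5/10)·8.0 = 20.8 L/s.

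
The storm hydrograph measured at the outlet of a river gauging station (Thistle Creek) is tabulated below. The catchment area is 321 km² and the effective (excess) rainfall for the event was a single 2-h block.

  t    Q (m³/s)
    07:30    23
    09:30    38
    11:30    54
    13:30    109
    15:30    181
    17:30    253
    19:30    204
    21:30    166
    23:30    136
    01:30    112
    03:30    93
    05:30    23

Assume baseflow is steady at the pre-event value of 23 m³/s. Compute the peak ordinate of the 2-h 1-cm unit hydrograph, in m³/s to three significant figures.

Direct runoff: 0.0, 15.0, 31.0, 86.0, 158.0, 230.0, 181.0, 143.0, 113.0, 89.0, 70.0, 0.0 m³/s; ΣQ_DR = 1116 m³/s, peak = 230.0 m³/s.
Runoff depth d = ΣQ_DR·Δt / A = 1116 × 7200 / (321 km²) = 25.03 mm.
The 1-cm UH is the DRH scaled by (10 mm)/d, so U_p = 230.0 × 10/25.03 = 91.9 m³/s.

U_p ≈ 91.9 m³/s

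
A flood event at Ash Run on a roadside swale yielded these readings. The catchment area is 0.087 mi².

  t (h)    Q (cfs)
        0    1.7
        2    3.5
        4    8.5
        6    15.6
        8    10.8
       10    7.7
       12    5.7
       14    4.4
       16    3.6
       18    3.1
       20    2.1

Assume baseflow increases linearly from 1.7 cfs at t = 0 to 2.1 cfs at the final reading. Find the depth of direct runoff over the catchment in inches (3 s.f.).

d ≈ 1.63 in

Direct runoff: 0.00, 1.76, 6.72, 13.78, 8.94, 5.80, 3.76, 2.42, 1.58, 1.04, 0.00 cfs; ΣQ_DR = 45.80 cfs.
V = ΣQ_DR · Δt = 45.80 × 7200 s = 3.298 × 10^5 ft³.
Over A = 0.087 mi², depth = V / A = 1.63 in.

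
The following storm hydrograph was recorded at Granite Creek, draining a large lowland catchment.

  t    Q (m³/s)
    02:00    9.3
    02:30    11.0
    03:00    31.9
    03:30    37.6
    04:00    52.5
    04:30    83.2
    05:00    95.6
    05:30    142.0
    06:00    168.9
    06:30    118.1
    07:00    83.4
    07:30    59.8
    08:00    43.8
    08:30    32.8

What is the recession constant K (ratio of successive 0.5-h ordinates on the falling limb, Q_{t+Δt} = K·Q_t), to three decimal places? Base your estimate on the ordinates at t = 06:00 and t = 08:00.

Using the recession-limb readings at t = 06:00 and t = 08:00: Q falls from 168.9 to 43.8 m³/s over 4 intervals.
K = (Q₂/Q₁)^(1/4) = (43.8/168.9)^(1/4) = 0.714.

K ≈ 0.714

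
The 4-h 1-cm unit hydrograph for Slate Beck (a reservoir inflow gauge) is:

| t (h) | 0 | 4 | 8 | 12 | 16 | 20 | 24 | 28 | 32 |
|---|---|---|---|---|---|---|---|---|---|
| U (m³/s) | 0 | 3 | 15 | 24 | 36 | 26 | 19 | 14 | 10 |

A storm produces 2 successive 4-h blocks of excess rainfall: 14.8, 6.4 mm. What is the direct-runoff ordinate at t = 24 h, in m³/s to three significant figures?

By discrete convolution, Q_j = Σ (P_i / 10 mm) · U_{j−i}.
At t = 24 h (j=6): Q = (14.8/10)·19 + (6.4/10)·26 = 44.8 m³/s.

Q ≈ 44.8 m³/s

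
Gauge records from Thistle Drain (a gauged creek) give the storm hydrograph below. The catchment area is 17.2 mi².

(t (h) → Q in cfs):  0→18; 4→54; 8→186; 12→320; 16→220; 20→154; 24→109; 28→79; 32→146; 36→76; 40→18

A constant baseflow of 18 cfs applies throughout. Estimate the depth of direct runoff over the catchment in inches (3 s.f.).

d ≈ 0.426 in

Direct runoff: 0.0, 36.0, 168.0, 302.0, 202.0, 136.0, 91.0, 61.0, 128.0, 58.0, 0.0 cfs; ΣQ_DR = 1182 cfs.
V = ΣQ_DR · Δt = 1182 × 14400 s = 1.702 × 10^7 ft³.
Over A = 17.2 mi², depth = V / A = 0.426 in.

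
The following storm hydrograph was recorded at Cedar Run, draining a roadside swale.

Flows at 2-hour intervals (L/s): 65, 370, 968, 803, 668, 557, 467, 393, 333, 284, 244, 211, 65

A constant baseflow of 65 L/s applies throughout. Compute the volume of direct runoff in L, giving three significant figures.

V ≈ 3.30 × 10^7 L

Direct-runoff ordinates (Q − Q_b): 0.0, 305.0, 903.0, 738.0, 603.0, 492.0, 402.0, 328.0, 268.0, 219.0, 179.0, 146.0, 0.0 L/s.
ΣQ_DR = 4583 L/s.
With Δt = 2 h = 7200 s, V = ΣQ_DR · Δt = 4583 × 7200 = 3.30 × 10^7 L.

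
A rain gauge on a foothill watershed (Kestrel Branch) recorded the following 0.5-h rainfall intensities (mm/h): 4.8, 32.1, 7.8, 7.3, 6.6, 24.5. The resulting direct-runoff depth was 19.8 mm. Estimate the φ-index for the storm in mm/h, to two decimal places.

φ ≈ 8.50 mm/h

Only the 2 blocks with intensity above φ contribute runoff: 32.1, 24.5 mm/h.
Σ(I−φ)·Δt = d  ⇒  (32.1+24.5 − 2φ)·0.5 = 19.8
φ = (56.60 − 19.8/0.5) / 2 = 8.50 mm/h.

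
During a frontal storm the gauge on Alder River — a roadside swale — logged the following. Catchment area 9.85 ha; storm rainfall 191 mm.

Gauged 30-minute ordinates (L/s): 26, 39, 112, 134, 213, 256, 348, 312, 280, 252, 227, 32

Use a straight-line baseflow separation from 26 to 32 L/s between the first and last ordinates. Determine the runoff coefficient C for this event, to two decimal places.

ΣQ_DR = 1883 L/s; V = ΣQ_DR·Δt = 3.389 × 10^6 L.
Runoff depth d = V / A = 34.41 mm.
C = d / P = 34.41 / 191 = 0.18.

C ≈ 0.18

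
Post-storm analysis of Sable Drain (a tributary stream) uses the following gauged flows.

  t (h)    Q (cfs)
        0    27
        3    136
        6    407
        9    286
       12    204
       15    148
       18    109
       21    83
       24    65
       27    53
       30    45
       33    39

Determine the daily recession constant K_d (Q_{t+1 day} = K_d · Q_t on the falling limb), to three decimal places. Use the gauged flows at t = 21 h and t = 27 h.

K_d ≈ 0.166

Between t = 21 h and t = 27 h the flow falls from 83 to 53 cfs over 2×3 h = 6 h.
Per-interval ratio K = (53/83)^(1/2) = 0.7991; K_d = K^(24/3) = 0.166.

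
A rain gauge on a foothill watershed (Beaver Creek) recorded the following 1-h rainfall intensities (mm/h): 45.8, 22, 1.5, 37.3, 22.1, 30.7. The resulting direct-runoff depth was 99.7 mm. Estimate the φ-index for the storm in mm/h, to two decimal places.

φ ≈ 11.64 mm/h

Only the 5 blocks with intensity above φ contribute runoff: 45.8, 22, 37.3, 22.1, 30.7 mm/h.
Σ(I−φ)·Δt = d  ⇒  (45.8+22+37.3+22.1+30.7 − 5φ)·1 = 99.7
φ = (157.9 − 99.7/1) / 5 = 11.64 mm/h.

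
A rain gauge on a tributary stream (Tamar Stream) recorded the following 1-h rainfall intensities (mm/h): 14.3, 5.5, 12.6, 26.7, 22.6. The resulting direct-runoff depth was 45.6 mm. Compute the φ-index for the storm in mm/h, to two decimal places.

φ ≈ 7.65 mm/h

Only the 4 blocks with intensity above φ contribute runoff: 14.3, 12.6, 26.7, 22.6 mm/h.
Σ(I−φ)·Δt = d  ⇒  (14.3+12.6+26.7+22.6 − 4φ)·1 = 45.6
φ = (76.20 − 45.6/1) / 4 = 7.65 mm/h.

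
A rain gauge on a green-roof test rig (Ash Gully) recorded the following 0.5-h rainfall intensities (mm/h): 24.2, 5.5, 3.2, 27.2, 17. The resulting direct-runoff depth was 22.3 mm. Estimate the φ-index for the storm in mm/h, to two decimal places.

Only the 3 blocks with intensity above φ contribute runoff: 24.2, 27.2, 17 mm/h.
Σ(I−φ)·Δt = d  ⇒  (24.2+27.2+17 − 3φ)·0.5 = 22.3
φ = (68.40 − 22.3/0.5) / 3 = 7.93 mm/h.

φ ≈ 7.93 mm/h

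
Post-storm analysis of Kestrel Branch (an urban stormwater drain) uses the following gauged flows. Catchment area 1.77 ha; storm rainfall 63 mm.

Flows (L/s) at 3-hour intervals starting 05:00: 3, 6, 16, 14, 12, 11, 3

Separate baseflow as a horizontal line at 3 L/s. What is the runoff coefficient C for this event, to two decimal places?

ΣQ_DR = 44.00 L/s; V = ΣQ_DR·Δt = 4.752 × 10^5 L.
Runoff depth d = V / A = 26.85 mm.
C = d / P = 26.85 / 63 = 0.43.

C ≈ 0.43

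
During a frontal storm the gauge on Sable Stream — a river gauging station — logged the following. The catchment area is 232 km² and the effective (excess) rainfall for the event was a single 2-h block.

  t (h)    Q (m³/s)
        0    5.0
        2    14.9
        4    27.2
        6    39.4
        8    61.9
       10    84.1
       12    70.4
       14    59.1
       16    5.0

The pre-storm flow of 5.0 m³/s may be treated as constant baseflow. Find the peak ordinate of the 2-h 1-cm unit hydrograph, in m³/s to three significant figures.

Direct runoff: 0.0, 9.9, 22.2, 34.4, 56.9, 79.1, 65.4, 54.1, 0.0 m³/s; ΣQ_DR = 322.0 m³/s, peak = 79.1 m³/s.
Runoff depth d = ΣQ_DR·Δt / A = 322.0 × 7200 / (232 km²) = 9.993 mm.
The 1-cm UH is the DRH scaled by (10 mm)/d, so U_p = 79.1 × 10/9.993 = 79.2 m³/s.

U_p ≈ 79.2 m³/s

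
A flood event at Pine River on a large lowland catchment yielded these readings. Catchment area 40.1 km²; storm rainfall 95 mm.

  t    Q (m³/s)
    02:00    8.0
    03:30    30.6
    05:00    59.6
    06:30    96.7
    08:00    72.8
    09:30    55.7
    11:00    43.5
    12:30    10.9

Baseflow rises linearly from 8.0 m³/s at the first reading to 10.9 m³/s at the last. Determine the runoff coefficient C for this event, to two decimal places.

C ≈ 0.43

ΣQ_DR = 302.2 m³/s; V = ΣQ_DR·Δt = 1.632 × 10^6 m³.
Runoff depth d = V / A = 40.70 mm.
C = d / P = 40.70 / 95 = 0.43.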